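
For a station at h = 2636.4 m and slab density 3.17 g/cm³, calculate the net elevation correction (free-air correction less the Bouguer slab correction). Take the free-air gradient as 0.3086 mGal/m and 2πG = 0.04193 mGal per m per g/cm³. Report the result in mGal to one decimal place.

463.2

Combined gradient = 0.3086 − 0.04193 × 3.17 = 0.1756819 mGal/m
Combined elevation correction = 0.1756819 × 2636.4 = 463.2 mGal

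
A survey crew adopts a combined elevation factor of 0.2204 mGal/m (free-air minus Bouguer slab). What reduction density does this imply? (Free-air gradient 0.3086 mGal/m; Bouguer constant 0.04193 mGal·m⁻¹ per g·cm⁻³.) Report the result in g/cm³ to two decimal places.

2.10

0.2204 = 0.3086 − 0.04193 × ρ
ρ = (0.3086 − 0.2204) / 0.04193 = 2.10 g/cm³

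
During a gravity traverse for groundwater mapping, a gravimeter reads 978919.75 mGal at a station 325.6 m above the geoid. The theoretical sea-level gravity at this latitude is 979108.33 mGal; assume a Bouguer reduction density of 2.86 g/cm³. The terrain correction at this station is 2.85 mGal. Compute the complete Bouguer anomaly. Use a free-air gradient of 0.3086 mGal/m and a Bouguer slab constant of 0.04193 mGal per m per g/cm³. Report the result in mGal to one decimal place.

Free-air correction = 0.3086 × 325.6 = 100.48 mGal
Free-air anomaly = 978919.75 − 979108.33 + (100.48) = -88.10 mGal
Bouguer slab correction = 0.04193 × 2.86 × 325.6 = 39.05 mGal
Simple Bouguer anomaly = -88.10 − (39.05) = -127.15 mGal
Complete Bouguer anomaly = -127.15 + 2.85 = -124.30 mGal

-124.3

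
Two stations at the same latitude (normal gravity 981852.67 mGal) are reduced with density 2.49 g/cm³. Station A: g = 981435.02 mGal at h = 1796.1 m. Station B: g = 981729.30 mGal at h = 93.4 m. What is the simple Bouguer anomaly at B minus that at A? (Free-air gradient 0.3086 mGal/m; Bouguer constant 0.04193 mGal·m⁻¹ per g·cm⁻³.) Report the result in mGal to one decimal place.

Δg_SB(A) = 981435.02 − 981852.67 + 0.3086×1796.1 − 0.04193×2.49×1796.1 = -50.90 mGal
Δg_SB(B) = 981729.30 − 981852.67 + 0.3086×93.4 − 0.04193×2.49×93.4 = -104.30 mGal
Difference = -104.30 − (-50.90) = -53.40 mGal

-53.4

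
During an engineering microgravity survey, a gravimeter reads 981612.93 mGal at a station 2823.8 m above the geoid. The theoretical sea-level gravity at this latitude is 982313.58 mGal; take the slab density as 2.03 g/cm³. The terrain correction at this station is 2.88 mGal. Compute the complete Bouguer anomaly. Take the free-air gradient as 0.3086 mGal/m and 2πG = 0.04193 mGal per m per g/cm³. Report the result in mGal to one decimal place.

Free-air correction = 0.3086 × 2823.8 = 871.42 mGal
Free-air anomaly = 981612.93 − 982313.58 + (871.42) = 170.77 mGal
Bouguer slab correction = 0.04193 × 2.03 × 2823.8 = 240.36 mGal
Simple Bouguer anomaly = 170.77 − (240.36) = -69.59 mGal
Complete Bouguer anomaly = -69.59 + 2.88 = -66.71 mGal

-66.7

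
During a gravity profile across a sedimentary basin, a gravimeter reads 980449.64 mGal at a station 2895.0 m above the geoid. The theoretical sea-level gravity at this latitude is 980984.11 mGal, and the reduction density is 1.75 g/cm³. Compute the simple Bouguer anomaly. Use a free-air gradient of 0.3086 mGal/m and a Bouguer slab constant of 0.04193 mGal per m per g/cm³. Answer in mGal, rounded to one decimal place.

146.5

Free-air correction = 0.3086 × 2895.0 = 893.40 mGal
Free-air anomaly = 980449.64 − 980984.11 + (893.40) = 358.93 mGal
Bouguer slab correction = 0.04193 × 1.75 × 2895.0 = 212.43 mGal
Simple Bouguer anomaly = 358.93 − (212.43) = 146.50 mGal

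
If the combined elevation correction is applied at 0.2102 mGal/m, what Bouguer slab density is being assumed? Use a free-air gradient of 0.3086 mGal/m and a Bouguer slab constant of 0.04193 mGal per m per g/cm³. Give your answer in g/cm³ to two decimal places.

2.35

0.2102 = 0.3086 − 0.04193 × ρ
ρ = (0.3086 − 0.2102) / 0.04193 = 2.35 g/cm³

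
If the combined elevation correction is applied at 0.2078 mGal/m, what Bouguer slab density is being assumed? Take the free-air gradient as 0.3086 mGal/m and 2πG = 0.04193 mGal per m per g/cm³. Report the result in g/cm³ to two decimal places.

2.40

0.2078 = 0.3086 − 0.04193 × ρ
ρ = (0.3086 − 0.2078) / 0.04193 = 2.40 g/cm³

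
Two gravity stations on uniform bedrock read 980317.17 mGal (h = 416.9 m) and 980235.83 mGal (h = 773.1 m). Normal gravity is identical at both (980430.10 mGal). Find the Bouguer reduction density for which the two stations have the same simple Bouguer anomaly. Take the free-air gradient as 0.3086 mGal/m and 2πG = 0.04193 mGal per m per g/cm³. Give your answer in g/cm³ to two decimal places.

1.91

Δg_obs = 980235.83 − 980317.17 = -81.34 mGal over Δh = 773.1 − 416.9 = 356.2 m
Equal Bouguer anomalies ⇒ Δg_obs + (0.3086 − 0.04193ρ)·Δh = 0
0.3086 − 0.04193ρ = −Δg_obs/Δh = 0.22835
ρ = (0.3086 − 0.22835) / 0.04193 = 1.91 g/cm³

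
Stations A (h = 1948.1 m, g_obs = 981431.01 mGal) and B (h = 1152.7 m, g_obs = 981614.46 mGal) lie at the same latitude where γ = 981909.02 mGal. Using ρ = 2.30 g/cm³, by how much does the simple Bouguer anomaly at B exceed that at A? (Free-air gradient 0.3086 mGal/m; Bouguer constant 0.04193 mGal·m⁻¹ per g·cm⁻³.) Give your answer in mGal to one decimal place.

Δg_SB(A) = 981431.01 − 981909.02 + 0.3086×1948.1 − 0.04193×2.30×1948.1 = -64.70 mGal
Δg_SB(B) = 981614.46 − 981909.02 + 0.3086×1152.7 − 0.04193×2.30×1152.7 = -50.00 mGal
Difference = -50.00 − (-64.70) = 14.70 mGal

14.7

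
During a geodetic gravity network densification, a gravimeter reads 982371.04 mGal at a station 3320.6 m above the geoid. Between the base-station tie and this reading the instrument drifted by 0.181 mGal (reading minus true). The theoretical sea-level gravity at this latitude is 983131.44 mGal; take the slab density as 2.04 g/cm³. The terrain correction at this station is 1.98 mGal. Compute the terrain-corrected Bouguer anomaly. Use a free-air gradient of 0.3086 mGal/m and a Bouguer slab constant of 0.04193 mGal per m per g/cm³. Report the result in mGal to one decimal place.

Drift-corrected reading = 982371.04 − (0.181) = 982370.859 mGal
Free-air correction = 0.3086 × 3320.6 = 1024.74 mGal
Free-air anomaly = 982370.859 − 983131.44 + (1024.74) = 264.159 mGal
Bouguer slab correction = 0.04193 × 2.04 × 3320.6 = 284.03 mGal
Simple Bouguer anomaly = 264.159 − (284.03) = -19.871 mGal
Complete Bouguer anomaly = -19.871 + 1.98 = -17.891 mGal

-17.9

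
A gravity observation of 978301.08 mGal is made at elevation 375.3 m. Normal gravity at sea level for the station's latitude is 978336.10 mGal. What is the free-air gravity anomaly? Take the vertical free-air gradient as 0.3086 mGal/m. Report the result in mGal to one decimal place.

80.8

Free-air correction = 0.3086 × 375.3 = 115.82 mGal
Free-air anomaly = 978301.08 − 978336.10 + (115.82) = 80.80 mGal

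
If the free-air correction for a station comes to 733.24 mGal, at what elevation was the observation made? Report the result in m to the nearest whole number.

2376

h = 733.24 / 0.3086 = 2376.02 m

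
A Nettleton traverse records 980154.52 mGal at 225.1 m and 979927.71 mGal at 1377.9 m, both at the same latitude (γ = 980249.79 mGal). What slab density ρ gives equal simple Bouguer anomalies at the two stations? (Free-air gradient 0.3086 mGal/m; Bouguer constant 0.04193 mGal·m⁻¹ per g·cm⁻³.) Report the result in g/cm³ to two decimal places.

2.67

Δg_obs = 979927.71 − 980154.52 = -226.81 mGal over Δh = 1377.9 − 225.1 = 1152.8 m
Equal Bouguer anomalies ⇒ Δg_obs + (0.3086 − 0.04193ρ)·Δh = 0
0.3086 − 0.04193ρ = −Δg_obs/Δh = 0.19675
ρ = (0.3086 − 0.19675) / 0.04193 = 2.67 g/cm³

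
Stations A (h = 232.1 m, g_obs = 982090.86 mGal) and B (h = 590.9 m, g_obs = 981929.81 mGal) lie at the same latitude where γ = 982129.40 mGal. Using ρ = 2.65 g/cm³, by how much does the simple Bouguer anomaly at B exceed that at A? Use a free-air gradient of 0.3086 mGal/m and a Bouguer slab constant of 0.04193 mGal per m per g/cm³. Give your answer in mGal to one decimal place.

-90.2

Δg_SB(A) = 982090.86 − 982129.40 + 0.3086×232.1 − 0.04193×2.65×232.1 = 7.30 mGal
Δg_SB(B) = 981929.81 − 982129.40 + 0.3086×590.9 − 0.04193×2.65×590.9 = -82.90 mGal
Difference = -82.90 − (7.30) = -90.20 mGal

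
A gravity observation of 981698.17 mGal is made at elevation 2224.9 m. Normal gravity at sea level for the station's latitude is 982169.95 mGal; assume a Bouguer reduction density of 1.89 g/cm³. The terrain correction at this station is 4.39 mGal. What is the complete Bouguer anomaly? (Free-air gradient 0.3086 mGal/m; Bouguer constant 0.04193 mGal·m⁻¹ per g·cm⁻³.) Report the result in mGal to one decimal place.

Free-air correction = 0.3086 × 2224.9 = 686.60 mGal
Free-air anomaly = 981698.17 − 982169.95 + (686.60) = 214.82 mGal
Bouguer slab correction = 0.04193 × 1.89 × 2224.9 = 176.32 mGal
Simple Bouguer anomaly = 214.82 − (176.32) = 38.50 mGal
Complete Bouguer anomaly = 38.50 + 4.39 = 42.89 mGal

42.9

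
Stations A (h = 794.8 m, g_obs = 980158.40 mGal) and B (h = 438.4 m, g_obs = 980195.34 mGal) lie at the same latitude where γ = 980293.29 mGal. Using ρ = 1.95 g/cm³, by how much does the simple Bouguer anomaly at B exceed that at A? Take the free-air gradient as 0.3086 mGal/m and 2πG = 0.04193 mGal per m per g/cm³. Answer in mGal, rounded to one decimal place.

Δg_SB(A) = 980158.40 − 980293.29 + 0.3086×794.8 − 0.04193×1.95×794.8 = 45.40 mGal
Δg_SB(B) = 980195.34 − 980293.29 + 0.3086×438.4 − 0.04193×1.95×438.4 = 1.50 mGal
Difference = 1.50 − (45.40) = -43.90 mGal

-43.9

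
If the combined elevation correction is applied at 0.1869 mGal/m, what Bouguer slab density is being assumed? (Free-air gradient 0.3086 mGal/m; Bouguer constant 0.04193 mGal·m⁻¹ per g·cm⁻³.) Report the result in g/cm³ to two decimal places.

2.90

0.1869 = 0.3086 − 0.04193 × ρ
ρ = (0.3086 − 0.1869) / 0.04193 = 2.90 g/cm³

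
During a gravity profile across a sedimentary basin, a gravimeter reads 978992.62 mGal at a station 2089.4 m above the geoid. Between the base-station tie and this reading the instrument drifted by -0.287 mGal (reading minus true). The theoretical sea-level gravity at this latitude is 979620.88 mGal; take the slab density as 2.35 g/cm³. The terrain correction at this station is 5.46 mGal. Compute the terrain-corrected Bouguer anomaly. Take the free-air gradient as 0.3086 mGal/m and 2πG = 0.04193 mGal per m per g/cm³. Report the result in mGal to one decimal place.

Drift-corrected reading = 978992.62 − (-0.287) = 978992.907 mGal
Free-air correction = 0.3086 × 2089.4 = 644.79 mGal
Free-air anomaly = 978992.907 − 979620.88 + (644.79) = 16.817 mGal
Bouguer slab correction = 0.04193 × 2.35 × 2089.4 = 205.88 mGal
Simple Bouguer anomaly = 16.817 − (205.88) = -189.063 mGal
Complete Bouguer anomaly = -189.063 + 5.46 = -183.603 mGal

-183.6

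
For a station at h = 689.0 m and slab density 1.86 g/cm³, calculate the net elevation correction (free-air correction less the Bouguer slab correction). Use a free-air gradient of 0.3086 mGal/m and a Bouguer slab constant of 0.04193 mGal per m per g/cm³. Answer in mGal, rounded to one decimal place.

Combined gradient = 0.3086 − 0.04193 × 1.86 = 0.2306102 mGal/m
Combined elevation correction = 0.2306102 × 689.0 = 158.9 mGal

158.9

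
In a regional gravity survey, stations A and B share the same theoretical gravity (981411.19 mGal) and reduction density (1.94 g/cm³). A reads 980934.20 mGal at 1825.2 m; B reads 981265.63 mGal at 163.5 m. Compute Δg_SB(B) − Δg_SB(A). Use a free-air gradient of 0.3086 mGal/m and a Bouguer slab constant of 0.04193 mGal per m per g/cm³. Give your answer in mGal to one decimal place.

-46.2

Δg_SB(A) = 980934.20 − 981411.19 + 0.3086×1825.2 − 0.04193×1.94×1825.2 = -62.20 mGal
Δg_SB(B) = 981265.63 − 981411.19 + 0.3086×163.5 − 0.04193×1.94×163.5 = -108.40 mGal
Difference = -108.40 − (-62.20) = -46.20 mGal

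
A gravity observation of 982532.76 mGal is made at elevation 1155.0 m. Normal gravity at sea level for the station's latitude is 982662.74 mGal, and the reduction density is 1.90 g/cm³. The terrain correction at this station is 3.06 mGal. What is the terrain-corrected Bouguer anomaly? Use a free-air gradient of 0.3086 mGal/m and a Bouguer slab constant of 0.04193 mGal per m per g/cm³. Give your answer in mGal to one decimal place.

Free-air correction = 0.3086 × 1155.0 = 356.43 mGal
Free-air anomaly = 982532.76 − 982662.74 + (356.43) = 226.45 mGal
Bouguer slab correction = 0.04193 × 1.90 × 1155.0 = 92.02 mGal
Simple Bouguer anomaly = 226.45 − (92.02) = 134.43 mGal
Complete Bouguer anomaly = 134.43 + 3.06 = 137.49 mGal

137.5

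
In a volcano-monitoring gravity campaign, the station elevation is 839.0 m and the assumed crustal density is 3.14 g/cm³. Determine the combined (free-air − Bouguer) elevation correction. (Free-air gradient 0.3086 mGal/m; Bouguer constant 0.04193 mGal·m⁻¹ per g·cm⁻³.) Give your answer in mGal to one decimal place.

Combined gradient = 0.3086 − 0.04193 × 3.14 = 0.1769398 mGal/m
Combined elevation correction = 0.1769398 × 839.0 = 148.5 mGal

148.5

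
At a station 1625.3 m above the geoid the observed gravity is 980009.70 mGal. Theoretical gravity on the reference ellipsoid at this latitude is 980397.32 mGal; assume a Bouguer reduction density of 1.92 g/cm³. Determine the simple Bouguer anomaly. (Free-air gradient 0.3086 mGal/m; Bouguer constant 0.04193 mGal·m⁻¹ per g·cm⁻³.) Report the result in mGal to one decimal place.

-16.9

Free-air correction = 0.3086 × 1625.3 = 501.57 mGal
Free-air anomaly = 980009.70 − 980397.32 + (501.57) = 113.95 mGal
Bouguer slab correction = 0.04193 × 1.92 × 1625.3 = 130.85 mGal
Simple Bouguer anomaly = 113.95 − (130.85) = -16.90 mGal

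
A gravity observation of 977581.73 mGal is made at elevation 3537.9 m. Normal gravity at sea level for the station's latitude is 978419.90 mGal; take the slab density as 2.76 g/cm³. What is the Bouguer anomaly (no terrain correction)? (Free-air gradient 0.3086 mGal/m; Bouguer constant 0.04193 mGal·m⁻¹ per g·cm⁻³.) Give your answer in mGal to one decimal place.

-155.8

Free-air correction = 0.3086 × 3537.9 = 1091.80 mGal
Free-air anomaly = 977581.73 − 978419.90 + (1091.80) = 253.63 mGal
Bouguer slab correction = 0.04193 × 2.76 × 3537.9 = 409.43 mGal
Simple Bouguer anomaly = 253.63 − (409.43) = -155.80 mGal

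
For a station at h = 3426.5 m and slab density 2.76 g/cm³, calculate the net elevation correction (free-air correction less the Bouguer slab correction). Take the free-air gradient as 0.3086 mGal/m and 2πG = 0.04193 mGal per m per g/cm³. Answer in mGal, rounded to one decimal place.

660.9

Combined gradient = 0.3086 − 0.04193 × 2.76 = 0.1928732 mGal/m
Combined elevation correction = 0.1928732 × 3426.5 = 660.9 mGal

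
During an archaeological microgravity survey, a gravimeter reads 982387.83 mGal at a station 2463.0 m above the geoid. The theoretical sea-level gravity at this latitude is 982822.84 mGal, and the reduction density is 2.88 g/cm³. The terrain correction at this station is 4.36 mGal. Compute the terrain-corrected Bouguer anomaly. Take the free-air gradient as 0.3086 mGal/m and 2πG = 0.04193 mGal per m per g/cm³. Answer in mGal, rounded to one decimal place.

32.0

Free-air correction = 0.3086 × 2463.0 = 760.08 mGal
Free-air anomaly = 982387.83 − 982822.84 + (760.08) = 325.07 mGal
Bouguer slab correction = 0.04193 × 2.88 × 2463.0 = 297.43 mGal
Simple Bouguer anomaly = 325.07 − (297.43) = 27.64 mGal
Complete Bouguer anomaly = 27.64 + 4.36 = 32.00 mGal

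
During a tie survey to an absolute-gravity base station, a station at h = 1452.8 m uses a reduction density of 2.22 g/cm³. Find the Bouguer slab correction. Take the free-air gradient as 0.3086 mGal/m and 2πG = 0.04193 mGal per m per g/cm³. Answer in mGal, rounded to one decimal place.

135.2

Bouguer slab correction = 0.04193 × 2.22 × 1452.8 = 135.2 mGal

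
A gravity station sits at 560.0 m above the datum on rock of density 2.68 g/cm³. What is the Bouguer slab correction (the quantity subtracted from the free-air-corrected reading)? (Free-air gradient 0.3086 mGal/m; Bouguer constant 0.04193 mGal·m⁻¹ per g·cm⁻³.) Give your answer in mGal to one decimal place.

62.9

Bouguer slab correction = 0.04193 × 2.68 × 560.0 = 62.9 mGal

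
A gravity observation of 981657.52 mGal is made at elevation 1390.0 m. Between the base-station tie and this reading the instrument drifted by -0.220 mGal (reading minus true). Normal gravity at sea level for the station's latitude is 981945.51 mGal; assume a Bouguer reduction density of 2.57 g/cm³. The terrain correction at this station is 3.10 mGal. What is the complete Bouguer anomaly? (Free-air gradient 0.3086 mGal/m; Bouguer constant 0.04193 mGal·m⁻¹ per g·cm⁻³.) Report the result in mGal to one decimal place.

-5.5

Drift-corrected reading = 981657.52 − (-0.220) = 981657.740 mGal
Free-air correction = 0.3086 × 1390.0 = 428.95 mGal
Free-air anomaly = 981657.740 − 981945.51 + (428.95) = 141.180 mGal
Bouguer slab correction = 0.04193 × 2.57 × 1390.0 = 149.79 mGal
Simple Bouguer anomaly = 141.180 − (149.79) = -8.610 mGal
Complete Bouguer anomaly = -8.610 + 3.10 = -5.510 mGal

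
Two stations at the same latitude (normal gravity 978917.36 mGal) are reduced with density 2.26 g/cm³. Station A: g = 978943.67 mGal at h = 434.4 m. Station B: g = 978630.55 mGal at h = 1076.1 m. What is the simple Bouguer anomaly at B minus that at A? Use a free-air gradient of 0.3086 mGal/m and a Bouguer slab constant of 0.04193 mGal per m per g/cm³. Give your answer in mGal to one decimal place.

-175.9

Δg_SB(A) = 978943.67 − 978917.36 + 0.3086×434.4 − 0.04193×2.26×434.4 = 119.20 mGal
Δg_SB(B) = 978630.55 − 978917.36 + 0.3086×1076.1 − 0.04193×2.26×1076.1 = -56.70 mGal
Difference = -56.70 − (119.20) = -175.90 mGal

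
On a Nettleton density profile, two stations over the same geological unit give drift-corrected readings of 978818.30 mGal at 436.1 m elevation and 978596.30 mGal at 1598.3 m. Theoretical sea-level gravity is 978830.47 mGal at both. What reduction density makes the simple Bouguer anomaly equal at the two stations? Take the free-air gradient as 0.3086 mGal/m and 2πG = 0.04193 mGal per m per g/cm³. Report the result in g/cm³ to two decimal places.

2.80

Δg_obs = 978596.30 − 978818.30 = -222.00 mGal over Δh = 1598.3 − 436.1 = 1162.2 m
Equal Bouguer anomalies ⇒ Δg_obs + (0.3086 − 0.04193ρ)·Δh = 0
0.3086 − 0.04193ρ = −Δg_obs/Δh = 0.19102
ρ = (0.3086 − 0.19102) / 0.04193 = 2.80 g/cm³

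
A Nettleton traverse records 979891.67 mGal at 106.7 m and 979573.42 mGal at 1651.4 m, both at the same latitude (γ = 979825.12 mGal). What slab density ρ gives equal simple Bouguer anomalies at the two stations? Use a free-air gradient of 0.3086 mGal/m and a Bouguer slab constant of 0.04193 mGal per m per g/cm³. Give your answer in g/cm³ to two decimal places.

2.45

Δg_obs = 979573.42 − 979891.67 = -318.25 mGal over Δh = 1651.4 − 106.7 = 1544.7 m
Equal Bouguer anomalies ⇒ Δg_obs + (0.3086 − 0.04193ρ)·Δh = 0
0.3086 − 0.04193ρ = −Δg_obs/Δh = 0.20603
ρ = (0.3086 − 0.20603) / 0.04193 = 2.45 g/cm³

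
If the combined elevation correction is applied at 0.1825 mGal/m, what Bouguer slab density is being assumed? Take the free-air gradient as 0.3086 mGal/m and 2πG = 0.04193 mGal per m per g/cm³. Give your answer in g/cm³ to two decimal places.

3.01

0.1825 = 0.3086 − 0.04193 × ρ
ρ = (0.3086 − 0.1825) / 0.04193 = 3.01 g/cm³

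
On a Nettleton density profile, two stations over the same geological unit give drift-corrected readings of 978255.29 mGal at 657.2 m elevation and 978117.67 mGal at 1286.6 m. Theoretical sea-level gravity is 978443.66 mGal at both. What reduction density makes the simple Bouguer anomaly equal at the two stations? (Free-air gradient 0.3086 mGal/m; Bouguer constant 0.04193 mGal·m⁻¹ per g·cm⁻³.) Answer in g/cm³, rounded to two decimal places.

2.15

Δg_obs = 978117.67 − 978255.29 = -137.62 mGal over Δh = 1286.6 − 657.2 = 629.4 m
Equal Bouguer anomalies ⇒ Δg_obs + (0.3086 − 0.04193ρ)·Δh = 0
0.3086 − 0.04193ρ = −Δg_obs/Δh = 0.21865
ρ = (0.3086 − 0.21865) / 0.04193 = 2.15 g/cm³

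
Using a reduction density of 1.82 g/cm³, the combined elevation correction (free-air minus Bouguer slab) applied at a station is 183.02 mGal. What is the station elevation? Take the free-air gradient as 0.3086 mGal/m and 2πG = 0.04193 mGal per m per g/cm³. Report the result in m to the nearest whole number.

788

Combined gradient = 0.3086 − 0.04193 × 1.82 = 0.2322874 mGal/m
h = 183.02 / 0.2322874 = 787.90 m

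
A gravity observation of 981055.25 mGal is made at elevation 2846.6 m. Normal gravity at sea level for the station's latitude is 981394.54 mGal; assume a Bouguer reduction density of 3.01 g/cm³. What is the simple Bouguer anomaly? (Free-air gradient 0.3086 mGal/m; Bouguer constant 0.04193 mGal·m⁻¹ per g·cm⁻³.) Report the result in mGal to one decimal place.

179.9

Free-air correction = 0.3086 × 2846.6 = 878.46 mGal
Free-air anomaly = 981055.25 − 981394.54 + (878.46) = 539.17 mGal
Bouguer slab correction = 0.04193 × 3.01 × 2846.6 = 359.27 mGal
Simple Bouguer anomaly = 539.17 − (359.27) = 179.90 mGal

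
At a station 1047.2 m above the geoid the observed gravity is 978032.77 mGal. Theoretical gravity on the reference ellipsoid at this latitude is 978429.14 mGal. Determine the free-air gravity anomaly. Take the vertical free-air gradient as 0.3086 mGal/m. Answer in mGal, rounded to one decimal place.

Free-air correction = 0.3086 × 1047.2 = 323.17 mGal
Free-air anomaly = 978032.77 − 978429.14 + (323.17) = -73.20 mGal

-73.2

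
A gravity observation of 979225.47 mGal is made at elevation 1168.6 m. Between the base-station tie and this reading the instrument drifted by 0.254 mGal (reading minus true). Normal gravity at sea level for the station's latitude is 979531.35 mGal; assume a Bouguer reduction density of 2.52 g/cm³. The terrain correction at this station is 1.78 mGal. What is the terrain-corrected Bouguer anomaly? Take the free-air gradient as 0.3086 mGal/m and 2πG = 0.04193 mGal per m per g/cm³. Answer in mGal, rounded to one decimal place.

Drift-corrected reading = 979225.47 − (0.254) = 979225.216 mGal
Free-air correction = 0.3086 × 1168.6 = 360.63 mGal
Free-air anomaly = 979225.216 − 979531.35 + (360.63) = 54.496 mGal
Bouguer slab correction = 0.04193 × 2.52 × 1168.6 = 123.48 mGal
Simple Bouguer anomaly = 54.496 − (123.48) = -68.984 mGal
Complete Bouguer anomaly = -68.984 + 1.78 = -67.204 mGal

-67.2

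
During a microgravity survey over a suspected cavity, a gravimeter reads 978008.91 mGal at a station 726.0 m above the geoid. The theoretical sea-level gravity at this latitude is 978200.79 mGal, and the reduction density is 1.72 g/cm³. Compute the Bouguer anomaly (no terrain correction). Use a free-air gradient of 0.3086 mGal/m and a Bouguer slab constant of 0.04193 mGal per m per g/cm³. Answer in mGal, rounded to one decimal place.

Free-air correction = 0.3086 × 726.0 = 224.04 mGal
Free-air anomaly = 978008.91 − 978200.79 + (224.04) = 32.16 mGal
Bouguer slab correction = 0.04193 × 1.72 × 726.0 = 52.36 mGal
Simple Bouguer anomaly = 32.16 − (52.36) = -20.20 mGal

-20.2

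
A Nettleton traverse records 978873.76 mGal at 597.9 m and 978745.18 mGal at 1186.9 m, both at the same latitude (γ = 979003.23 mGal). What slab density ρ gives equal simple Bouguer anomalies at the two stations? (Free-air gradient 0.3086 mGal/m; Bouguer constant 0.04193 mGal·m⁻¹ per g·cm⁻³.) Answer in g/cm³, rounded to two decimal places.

2.15

Δg_obs = 978745.18 − 978873.76 = -128.58 mGal over Δh = 1186.9 − 597.9 = 589.0 m
Equal Bouguer anomalies ⇒ Δg_obs + (0.3086 − 0.04193ρ)·Δh = 0
0.3086 − 0.04193ρ = −Δg_obs/Δh = 0.21830
ρ = (0.3086 − 0.21830) / 0.04193 = 2.15 g/cm³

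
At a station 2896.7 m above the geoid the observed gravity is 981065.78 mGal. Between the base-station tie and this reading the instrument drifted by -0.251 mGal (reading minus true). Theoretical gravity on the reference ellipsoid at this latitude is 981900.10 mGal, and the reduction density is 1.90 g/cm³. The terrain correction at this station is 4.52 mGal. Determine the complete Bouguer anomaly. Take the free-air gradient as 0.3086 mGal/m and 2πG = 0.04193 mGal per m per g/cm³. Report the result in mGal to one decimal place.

Drift-corrected reading = 981065.78 − (-0.251) = 981066.031 mGal
Free-air correction = 0.3086 × 2896.7 = 893.92 mGal
Free-air anomaly = 981066.031 − 981900.10 + (893.92) = 59.851 mGal
Bouguer slab correction = 0.04193 × 1.90 × 2896.7 = 230.77 mGal
Simple Bouguer anomaly = 59.851 − (230.77) = -170.919 mGal
Complete Bouguer anomaly = -170.919 + 4.52 = -166.399 mGal

-166.4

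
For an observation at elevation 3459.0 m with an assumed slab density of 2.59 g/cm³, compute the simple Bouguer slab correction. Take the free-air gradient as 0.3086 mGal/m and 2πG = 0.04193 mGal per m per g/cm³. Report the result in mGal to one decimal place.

375.6

Bouguer slab correction = 0.04193 × 2.59 × 3459.0 = 375.6 mGal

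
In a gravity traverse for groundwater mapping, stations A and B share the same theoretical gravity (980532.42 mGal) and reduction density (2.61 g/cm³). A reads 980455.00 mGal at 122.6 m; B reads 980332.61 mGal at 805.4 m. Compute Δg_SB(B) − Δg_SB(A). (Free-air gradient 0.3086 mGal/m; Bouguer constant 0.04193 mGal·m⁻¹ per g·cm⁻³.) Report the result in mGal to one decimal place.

13.6

Δg_SB(A) = 980455.00 − 980532.42 + 0.3086×122.6 − 0.04193×2.61×122.6 = -53.00 mGal
Δg_SB(B) = 980332.61 − 980532.42 + 0.3086×805.4 − 0.04193×2.61×805.4 = -39.40 mGal
Difference = -39.40 − (-53.00) = 13.60 mGal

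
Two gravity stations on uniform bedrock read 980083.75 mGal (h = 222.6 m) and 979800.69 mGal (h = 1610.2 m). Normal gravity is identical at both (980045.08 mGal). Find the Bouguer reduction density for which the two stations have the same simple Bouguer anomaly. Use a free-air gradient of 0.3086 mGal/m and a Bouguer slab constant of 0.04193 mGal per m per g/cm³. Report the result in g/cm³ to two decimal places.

Δg_obs = 979800.69 − 980083.75 = -283.06 mGal over Δh = 1610.2 − 222.6 = 1387.6 m
Equal Bouguer anomalies ⇒ Δg_obs + (0.3086 − 0.04193ρ)·Δh = 0
0.3086 − 0.04193ρ = −Δg_obs/Δh = 0.20399
ρ = (0.3086 − 0.20399) / 0.04193 = 2.49 g/cm³

2.49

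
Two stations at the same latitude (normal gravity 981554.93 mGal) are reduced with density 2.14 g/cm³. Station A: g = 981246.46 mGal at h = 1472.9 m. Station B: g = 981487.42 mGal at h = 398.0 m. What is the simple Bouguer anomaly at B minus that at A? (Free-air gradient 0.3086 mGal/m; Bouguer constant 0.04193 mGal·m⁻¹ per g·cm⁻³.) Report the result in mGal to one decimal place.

Δg_SB(A) = 981246.46 − 981554.93 + 0.3086×1472.9 − 0.04193×2.14×1472.9 = 13.90 mGal
Δg_SB(B) = 981487.42 − 981554.93 + 0.3086×398.0 − 0.04193×2.14×398.0 = 19.60 mGal
Difference = 19.60 − (13.90) = 5.70 mGal

5.7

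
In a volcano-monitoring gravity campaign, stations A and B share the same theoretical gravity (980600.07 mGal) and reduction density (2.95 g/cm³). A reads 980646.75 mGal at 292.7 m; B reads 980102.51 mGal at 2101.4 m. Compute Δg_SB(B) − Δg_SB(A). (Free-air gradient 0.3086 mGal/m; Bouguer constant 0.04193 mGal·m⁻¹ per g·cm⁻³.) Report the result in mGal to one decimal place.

Δg_SB(A) = 980646.75 − 980600.07 + 0.3086×292.7 − 0.04193×2.95×292.7 = 100.80 mGal
Δg_SB(B) = 980102.51 − 980600.07 + 0.3086×2101.4 − 0.04193×2.95×2101.4 = -109.00 mGal
Difference = -109.00 − (100.80) = -209.80 mGal

-209.8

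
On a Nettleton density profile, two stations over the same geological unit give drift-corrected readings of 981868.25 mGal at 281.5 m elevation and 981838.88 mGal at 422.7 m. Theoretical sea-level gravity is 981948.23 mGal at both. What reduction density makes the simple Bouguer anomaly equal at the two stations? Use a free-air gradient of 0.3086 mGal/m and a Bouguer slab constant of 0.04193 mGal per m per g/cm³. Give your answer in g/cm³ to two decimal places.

2.40

Δg_obs = 981838.88 − 981868.25 = -29.37 mGal over Δh = 422.7 − 281.5 = 141.2 m
Equal Bouguer anomalies ⇒ Δg_obs + (0.3086 − 0.04193ρ)·Δh = 0
0.3086 − 0.04193ρ = −Δg_obs/Δh = 0.20800
ρ = (0.3086 − 0.20800) / 0.04193 = 2.40 g/cm³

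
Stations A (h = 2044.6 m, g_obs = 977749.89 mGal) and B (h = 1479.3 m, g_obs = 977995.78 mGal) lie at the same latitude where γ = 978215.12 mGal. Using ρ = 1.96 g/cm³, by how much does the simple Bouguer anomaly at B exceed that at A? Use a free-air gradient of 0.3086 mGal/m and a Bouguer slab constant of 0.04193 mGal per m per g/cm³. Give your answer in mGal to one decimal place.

Δg_SB(A) = 977749.89 − 978215.12 + 0.3086×2044.6 − 0.04193×1.96×2044.6 = -2.30 mGal
Δg_SB(B) = 977995.78 − 978215.12 + 0.3086×1479.3 − 0.04193×1.96×1479.3 = 115.60 mGal
Difference = 115.60 − (-2.30) = 117.90 mGal

117.9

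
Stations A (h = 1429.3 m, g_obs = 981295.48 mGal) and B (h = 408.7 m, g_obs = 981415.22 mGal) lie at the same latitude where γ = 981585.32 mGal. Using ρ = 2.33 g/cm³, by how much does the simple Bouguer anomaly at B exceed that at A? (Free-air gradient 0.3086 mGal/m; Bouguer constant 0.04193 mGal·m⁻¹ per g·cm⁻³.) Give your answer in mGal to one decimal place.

Δg_SB(A) = 981295.48 − 981585.32 + 0.3086×1429.3 − 0.04193×2.33×1429.3 = 11.60 mGal
Δg_SB(B) = 981415.22 − 981585.32 + 0.3086×408.7 − 0.04193×2.33×408.7 = -83.90 mGal
Difference = -83.90 − (11.60) = -95.50 mGal

-95.5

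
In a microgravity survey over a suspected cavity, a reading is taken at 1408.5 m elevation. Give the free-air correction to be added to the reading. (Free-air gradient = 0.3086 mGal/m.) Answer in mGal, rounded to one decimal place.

Free-air correction = 0.3086 × 1408.5 = 434.7 mGal

434.7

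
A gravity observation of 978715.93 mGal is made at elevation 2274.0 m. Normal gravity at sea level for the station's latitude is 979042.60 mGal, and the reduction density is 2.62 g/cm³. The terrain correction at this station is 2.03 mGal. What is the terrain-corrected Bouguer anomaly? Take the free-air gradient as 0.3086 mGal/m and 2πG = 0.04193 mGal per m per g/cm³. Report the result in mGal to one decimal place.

Free-air correction = 0.3086 × 2274.0 = 701.76 mGal
Free-air anomaly = 978715.93 − 979042.60 + (701.76) = 375.09 mGal
Bouguer slab correction = 0.04193 × 2.62 × 2274.0 = 249.81 mGal
Simple Bouguer anomaly = 375.09 − (249.81) = 125.28 mGal
Complete Bouguer anomaly = 125.28 + 2.03 = 127.31 mGal

127.3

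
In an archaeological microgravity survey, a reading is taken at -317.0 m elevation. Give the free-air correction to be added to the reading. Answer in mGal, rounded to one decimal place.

Free-air correction = 0.3086 × -317.0 = -97.8 mGal

-97.8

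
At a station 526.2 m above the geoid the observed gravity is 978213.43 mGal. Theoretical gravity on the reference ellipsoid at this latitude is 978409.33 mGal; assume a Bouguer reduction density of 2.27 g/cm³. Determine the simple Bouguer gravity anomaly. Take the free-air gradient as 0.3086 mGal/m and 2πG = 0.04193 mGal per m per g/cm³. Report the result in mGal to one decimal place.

-83.6

Free-air correction = 0.3086 × 526.2 = 162.39 mGal
Free-air anomaly = 978213.43 − 978409.33 + (162.39) = -33.51 mGal
Bouguer slab correction = 0.04193 × 2.27 × 526.2 = 50.08 mGal
Simple Bouguer anomaly = -33.51 − (50.08) = -83.59 mGal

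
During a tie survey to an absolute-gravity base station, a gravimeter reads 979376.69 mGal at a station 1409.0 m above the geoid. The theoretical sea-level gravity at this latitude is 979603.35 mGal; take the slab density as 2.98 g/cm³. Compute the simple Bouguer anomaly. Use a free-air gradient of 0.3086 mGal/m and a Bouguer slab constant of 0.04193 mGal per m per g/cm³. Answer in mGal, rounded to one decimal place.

32.1

Free-air correction = 0.3086 × 1409.0 = 434.82 mGal
Free-air anomaly = 979376.69 − 979603.35 + (434.82) = 208.16 mGal
Bouguer slab correction = 0.04193 × 2.98 × 1409.0 = 176.06 mGal
Simple Bouguer anomaly = 208.16 − (176.06) = 32.10 mGal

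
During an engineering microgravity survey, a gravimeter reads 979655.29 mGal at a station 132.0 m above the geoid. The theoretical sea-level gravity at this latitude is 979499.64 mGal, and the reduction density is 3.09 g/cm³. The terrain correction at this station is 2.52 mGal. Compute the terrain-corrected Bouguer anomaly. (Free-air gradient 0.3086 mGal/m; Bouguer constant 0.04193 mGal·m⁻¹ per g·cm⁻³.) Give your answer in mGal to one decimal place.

Free-air correction = 0.3086 × 132.0 = 40.74 mGal
Free-air anomaly = 979655.29 − 979499.64 + (40.74) = 196.39 mGal
Bouguer slab correction = 0.04193 × 3.09 × 132.0 = 17.10 mGal
Simple Bouguer anomaly = 196.39 − (17.10) = 179.29 mGal
Complete Bouguer anomaly = 179.29 + 2.52 = 181.81 mGal

181.8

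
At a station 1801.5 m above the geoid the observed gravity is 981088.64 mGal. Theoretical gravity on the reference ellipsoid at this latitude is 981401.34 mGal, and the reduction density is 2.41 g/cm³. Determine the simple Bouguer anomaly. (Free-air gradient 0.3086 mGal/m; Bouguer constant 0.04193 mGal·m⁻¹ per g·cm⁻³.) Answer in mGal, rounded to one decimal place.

Free-air correction = 0.3086 × 1801.5 = 555.94 mGal
Free-air anomaly = 981088.64 − 981401.34 + (555.94) = 243.24 mGal
Bouguer slab correction = 0.04193 × 2.41 × 1801.5 = 182.04 mGal
Simple Bouguer anomaly = 243.24 − (182.04) = 61.20 mGal

61.2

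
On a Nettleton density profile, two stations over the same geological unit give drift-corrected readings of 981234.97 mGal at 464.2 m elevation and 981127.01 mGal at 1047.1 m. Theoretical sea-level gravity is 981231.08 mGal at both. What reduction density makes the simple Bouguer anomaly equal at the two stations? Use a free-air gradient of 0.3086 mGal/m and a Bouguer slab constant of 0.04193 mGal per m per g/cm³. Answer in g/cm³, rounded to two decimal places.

Δg_obs = 981127.01 − 981234.97 = -107.96 mGal over Δh = 1047.1 − 464.2 = 582.9 m
Equal Bouguer anomalies ⇒ Δg_obs + (0.3086 − 0.04193ρ)·Δh = 0
0.3086 − 0.04193ρ = −Δg_obs/Δh = 0.18521
ρ = (0.3086 − 0.18521) / 0.04193 = 2.94 g/cm³

2.94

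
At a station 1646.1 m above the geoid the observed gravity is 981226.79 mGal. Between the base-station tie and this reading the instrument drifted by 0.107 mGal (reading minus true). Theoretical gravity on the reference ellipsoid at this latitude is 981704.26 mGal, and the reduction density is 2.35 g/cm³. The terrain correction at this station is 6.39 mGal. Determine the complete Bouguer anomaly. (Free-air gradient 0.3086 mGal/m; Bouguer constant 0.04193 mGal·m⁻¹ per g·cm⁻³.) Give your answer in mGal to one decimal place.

-125.4

Drift-corrected reading = 981226.79 − (0.107) = 981226.683 mGal
Free-air correction = 0.3086 × 1646.1 = 507.99 mGal
Free-air anomaly = 981226.683 − 981704.26 + (507.99) = 30.413 mGal
Bouguer slab correction = 0.04193 × 2.35 × 1646.1 = 162.20 mGal
Simple Bouguer anomaly = 30.413 − (162.20) = -131.787 mGal
Complete Bouguer anomaly = -131.787 + 6.39 = -125.397 mGal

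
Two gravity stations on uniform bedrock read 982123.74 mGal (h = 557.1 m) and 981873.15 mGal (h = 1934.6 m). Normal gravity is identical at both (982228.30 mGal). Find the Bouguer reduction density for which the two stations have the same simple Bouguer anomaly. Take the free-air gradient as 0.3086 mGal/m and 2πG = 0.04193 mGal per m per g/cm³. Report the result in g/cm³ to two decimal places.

Δg_obs = 981873.15 − 982123.74 = -250.59 mGal over Δh = 1934.6 − 557.1 = 1377.5 m
Equal Bouguer anomalies ⇒ Δg_obs + (0.3086 − 0.04193ρ)·Δh = 0
0.3086 − 0.04193ρ = −Δg_obs/Δh = 0.18192
ρ = (0.3086 − 0.18192) / 0.04193 = 3.02 g/cm³

3.02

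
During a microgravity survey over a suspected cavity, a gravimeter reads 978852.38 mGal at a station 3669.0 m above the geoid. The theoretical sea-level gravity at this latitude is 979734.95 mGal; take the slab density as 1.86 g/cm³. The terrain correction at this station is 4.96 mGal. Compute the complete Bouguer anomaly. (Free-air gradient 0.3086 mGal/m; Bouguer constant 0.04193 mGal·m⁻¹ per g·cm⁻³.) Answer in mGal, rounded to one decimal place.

Free-air correction = 0.3086 × 3669.0 = 1132.25 mGal
Free-air anomaly = 978852.38 − 979734.95 + (1132.25) = 249.68 mGal
Bouguer slab correction = 0.04193 × 1.86 × 3669.0 = 286.14 mGal
Simple Bouguer anomaly = 249.68 − (286.14) = -36.46 mGal
Complete Bouguer anomaly = -36.46 + 4.96 = -31.50 mGal

-31.5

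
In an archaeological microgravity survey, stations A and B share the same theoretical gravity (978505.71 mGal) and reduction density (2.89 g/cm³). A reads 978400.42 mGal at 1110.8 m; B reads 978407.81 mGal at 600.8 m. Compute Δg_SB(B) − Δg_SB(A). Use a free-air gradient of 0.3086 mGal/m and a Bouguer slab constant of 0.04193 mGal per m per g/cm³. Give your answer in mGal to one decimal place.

-88.2

Δg_SB(A) = 978400.42 − 978505.71 + 0.3086×1110.8 − 0.04193×2.89×1110.8 = 102.90 mGal
Δg_SB(B) = 978407.81 − 978505.71 + 0.3086×600.8 − 0.04193×2.89×600.8 = 14.70 mGal
Difference = 14.70 − (102.90) = -88.20 mGal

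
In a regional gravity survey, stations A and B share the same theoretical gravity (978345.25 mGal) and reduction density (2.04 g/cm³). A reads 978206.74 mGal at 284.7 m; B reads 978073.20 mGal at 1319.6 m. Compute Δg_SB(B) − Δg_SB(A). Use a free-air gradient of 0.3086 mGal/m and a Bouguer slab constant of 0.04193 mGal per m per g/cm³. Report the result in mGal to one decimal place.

Δg_SB(A) = 978206.74 − 978345.25 + 0.3086×284.7 − 0.04193×2.04×284.7 = -75.00 mGal
Δg_SB(B) = 978073.20 − 978345.25 + 0.3086×1319.6 − 0.04193×2.04×1319.6 = 22.30 mGal
Difference = 22.30 − (-75.00) = 97.30 mGal

97.3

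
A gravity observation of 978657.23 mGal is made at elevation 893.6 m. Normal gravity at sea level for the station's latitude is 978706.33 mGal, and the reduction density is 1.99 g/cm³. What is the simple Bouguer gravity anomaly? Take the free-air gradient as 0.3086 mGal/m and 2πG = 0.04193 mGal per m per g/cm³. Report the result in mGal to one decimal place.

Free-air correction = 0.3086 × 893.6 = 275.76 mGal
Free-air anomaly = 978657.23 − 978706.33 + (275.76) = 226.66 mGal
Bouguer slab correction = 0.04193 × 1.99 × 893.6 = 74.56 mGal
Simple Bouguer anomaly = 226.66 − (74.56) = 152.10 mGal

152.1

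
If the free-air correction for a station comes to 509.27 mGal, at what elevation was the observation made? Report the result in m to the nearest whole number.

h = 509.27 / 0.3086 = 1650.26 m

1650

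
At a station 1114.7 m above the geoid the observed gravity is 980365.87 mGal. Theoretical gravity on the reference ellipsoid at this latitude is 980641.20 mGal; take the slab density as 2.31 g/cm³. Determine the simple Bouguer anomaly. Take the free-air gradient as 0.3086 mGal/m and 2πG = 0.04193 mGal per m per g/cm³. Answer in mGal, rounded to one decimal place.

Free-air correction = 0.3086 × 1114.7 = 344.00 mGal
Free-air anomaly = 980365.87 − 980641.20 + (344.00) = 68.67 mGal
Bouguer slab correction = 0.04193 × 2.31 × 1114.7 = 107.97 mGal
Simple Bouguer anomaly = 68.67 − (107.97) = -39.30 mGal

-39.3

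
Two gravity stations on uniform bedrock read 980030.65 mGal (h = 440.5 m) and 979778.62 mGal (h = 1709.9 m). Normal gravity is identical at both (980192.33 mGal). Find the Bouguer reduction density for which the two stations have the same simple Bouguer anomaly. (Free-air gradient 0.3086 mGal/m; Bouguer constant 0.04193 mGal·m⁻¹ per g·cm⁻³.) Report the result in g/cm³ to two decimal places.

Δg_obs = 979778.62 − 980030.65 = -252.03 mGal over Δh = 1709.9 − 440.5 = 1269.4 m
Equal Bouguer anomalies ⇒ Δg_obs + (0.3086 − 0.04193ρ)·Δh = 0
0.3086 − 0.04193ρ = −Δg_obs/Δh = 0.19854
ρ = (0.3086 − 0.19854) / 0.04193 = 2.62 g/cm³

2.62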